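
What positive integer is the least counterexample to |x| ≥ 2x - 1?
Testing positive integers:
x = 1: LHS = |1| = 1, RHS = 2·1 - 1 = 1; 1 ≥ 1 — holds
x = 2: LHS = |2| = 2, RHS = 2·2 - 1 = 3; 2 ≥ 3 — FAILS  ← smallest positive counterexample

Answer: x = 2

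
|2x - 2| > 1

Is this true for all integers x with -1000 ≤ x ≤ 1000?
The claim fails at x = 1:
x = 1: LHS = |2·1 - 2| = |0| = 0; 0 > 1 — FAILS

Because a single integer refutes it, the statement is false.

Answer: False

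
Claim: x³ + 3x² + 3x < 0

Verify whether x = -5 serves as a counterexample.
Substitute x = -5 into the relation:
x = -5: LHS = (-5)³ + 3·(-5)² + 3·(-5) = -65; -65 < 0 — holds

The claim holds here, so x = -5 is not a counterexample. (A counterexample exists elsewhere, e.g. x = 0.)

Answer: No, x = -5 is not a counterexample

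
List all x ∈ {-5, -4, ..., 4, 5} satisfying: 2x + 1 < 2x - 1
Over all integers in [-5, 5], LHS − RHS is smallest at x = 0, where it equals 2:
x = 0: LHS = 2·0 + 1 = 1, RHS = 2·0 - 1 = -1; 1 < -1 — FAILS
At the ends of the range:
x = -5: LHS = 2·(-5) + 1 = -9, RHS = 2·(-5) - 1 = -11; -9 < -11 — FAILS
x = 5: LHS = 2·5 + 1 = 11, RHS = 2·5 - 1 = 9; 11 < 9 — FAILS
Hence LHS − RHS is never negative, i.e. LHS ≥ RHS throughout, so the claimed relation (<) fails for every integer in [-5, 5].

Answer: None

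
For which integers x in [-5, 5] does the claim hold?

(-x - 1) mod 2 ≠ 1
Holds for: {-5, -3, -1, 1, 3, 5}
Fails for: {-4, -2, 0, 2, 4}

Answer: {-5, -3, -1, 1, 3, 5}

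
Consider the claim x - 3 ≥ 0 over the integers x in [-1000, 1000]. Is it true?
The claim fails at x = 0:
x = 0: LHS = 0 - 3 = -3; -3 ≥ 0 — FAILS

Because a single integer refutes it, the statement is false.

Answer: False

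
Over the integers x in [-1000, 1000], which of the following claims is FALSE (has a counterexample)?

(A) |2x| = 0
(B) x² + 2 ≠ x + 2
(A) x = 1: LHS = |2·1| = |2| = 2; 2 = 0 — FAILS
(B) x = 0: LHS = 0² + 2 = 2, RHS = 0 + 2 = 2; 2 ≠ 2 — FAILS

Answer: Both A and B are false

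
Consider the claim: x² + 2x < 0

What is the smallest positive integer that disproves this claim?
Testing positive integers:
x = 1: LHS = 1² + 2·1 = 3; 3 < 0 — FAILS  ← smallest positive counterexample

Answer: x = 1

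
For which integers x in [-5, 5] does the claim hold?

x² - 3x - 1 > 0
Holds for: {-5, -4, -3, -2, -1, 4, 5}
Fails for: {0, 1, 2, 3}

Answer: {-5, -4, -3, -2, -1, 4, 5}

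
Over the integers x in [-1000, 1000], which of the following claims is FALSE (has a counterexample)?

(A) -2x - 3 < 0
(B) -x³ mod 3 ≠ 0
(A) x = -2: LHS = -2·(-2) - 3 = 1; 1 < 0 — FAILS
(B) x = 0: LHS = (-0³) mod 3 = 0 mod 3 = 0; 0 ≠ 0 — FAILS

Answer: Both A and B are false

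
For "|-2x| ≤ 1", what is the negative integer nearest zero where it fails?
Testing negative integers from -1 downward:
x = -1: LHS = |-2·(-1)| = |2| = 2; 2 ≤ 1 — FAILS  ← closest negative counterexample to 0

Answer: x = -1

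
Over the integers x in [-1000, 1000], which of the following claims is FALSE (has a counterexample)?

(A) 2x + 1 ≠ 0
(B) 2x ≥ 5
(A) Track d = LHS − RHS over the integers in [-1000, 1000]. Equality would need d = 0, but d changes sign only between consecutive integers, jumping over 0:
x = -1: LHS = 2·(-1) + 1 = -1; -1 ≠ 0 — holds  (d = -1)
x = 0: LHS = 2·0 + 1 = 1; 1 ≠ 0 — holds  (d = 1)
Away from these crossings d keeps a constant sign, and checking every integer in [-1000, 1000] confirms d ≠ 0 throughout. Hence the two sides are never equal, so the relation holds for every integer in [-1000, 1000].

(B) x = 0: LHS = 2·0 = 0; 0 ≥ 5 — FAILS

Only (B) has a counterexample.

Answer: B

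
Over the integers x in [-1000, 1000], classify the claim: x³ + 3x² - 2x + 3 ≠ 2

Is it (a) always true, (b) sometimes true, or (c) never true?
Track d = LHS − RHS over the integers in [-1000, 1000]. Equality would need d = 0, but d changes sign only between consecutive integers, jumping over 0:
x = -4: LHS = (-4)³ + 3·(-4)² - 2·(-4) + 3 = -5; -5 ≠ 2 — holds  (d = -7)
x = -3: LHS = (-3)³ + 3·(-3)² - 2·(-3) + 3 = 9; 9 ≠ 2 — holds  (d = 7)
Away from these crossings d keeps a constant sign, and checking every integer in [-1000, 1000] confirms d ≠ 0 throughout. Hence the two sides are never equal, so the relation holds for every integer in [-1000, 1000].

No counterexample exists.

Answer: Always true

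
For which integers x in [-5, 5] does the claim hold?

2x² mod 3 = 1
For a polynomial with integer coefficients, its value mod 3 depends only on x mod 3, so it suffices to check one representative of each residue class, x = 0, 1, 2:
x = 0: LHS = (2·0²) mod 3 = 0 mod 3 = 0; 0 = 1 — FAILS
x = 1: LHS = (2·1²) mod 3 = 2 mod 3 = 2; 2 = 1 — FAILS
x = 2: LHS = (2·2²) mod 3 = 8 mod 3 = 2; 2 = 1 — FAILS
The relation fails in every residue class, so the claimed relation (=) fails for every integer in [-5, 5].

Answer: None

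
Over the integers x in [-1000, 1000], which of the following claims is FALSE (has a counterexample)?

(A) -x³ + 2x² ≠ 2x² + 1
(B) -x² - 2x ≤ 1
(A) x = -1: LHS = -(-1)³ + 2·(-1)² = 3, RHS = 2·(-1)² + 1 = 3; 3 ≠ 3 — FAILS

(B) Over all integers in [-1000, 1000], LHS − RHS is largest at x = -1, where it equals 0:
x = -1: LHS = -(-1)² - 2·(-1) = 1; 1 ≤ 1 — holds
At the ends of the range:
x = -1000: LHS = -(-1000)² - 2·(-1000) = -998000; -998000 ≤ 1 — holds
x = 1000: LHS = -1000² - 2·1000 = -1002000; -1002000 ≤ 1 — holds
Hence LHS − RHS is never positive, i.e. LHS ≤ RHS throughout, so the relation holds for every integer in [-1000, 1000].

Only (A) has a counterexample.

Answer: A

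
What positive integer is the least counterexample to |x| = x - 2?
Testing positive integers:
x = 1: LHS = |1| = 1, RHS = 1 - 2 = -1; 1 = -1 — FAILS  ← smallest positive counterexample

Answer: x = 1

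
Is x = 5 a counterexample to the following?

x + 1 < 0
Substitute x = 5 into the relation:
x = 5: LHS = 5 + 1 = 6; 6 < 0 — FAILS

Since the claim fails at x = 5, this value is a counterexample.

Answer: Yes, x = 5 is a counterexample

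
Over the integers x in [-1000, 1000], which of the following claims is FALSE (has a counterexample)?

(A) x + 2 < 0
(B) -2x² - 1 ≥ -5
(A) x = 0: LHS = 0 + 2 = 2; 2 < 0 — FAILS
(B) x = 2: LHS = -2·2² - 1 = -9; -9 ≥ -5 — FAILS

Answer: Both A and B are false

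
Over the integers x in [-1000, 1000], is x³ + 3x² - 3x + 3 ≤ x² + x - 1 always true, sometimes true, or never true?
Holds at x = -4: LHS = (-4)³ + 3·(-4)² - 3·(-4) + 3 = -1, RHS = (-4)² + (-4) - 1 = 11; -1 ≤ 11 — holds
Fails at x = 0: LHS = 0³ + 3·0² - 3·0 + 3 = 3, RHS = 0² + 0 - 1 = -1; 3 ≤ -1 — FAILS
It is satisfied by some integers in the range but not all.

Answer: Sometimes true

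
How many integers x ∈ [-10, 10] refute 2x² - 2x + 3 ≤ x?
Counterexamples in [-10, 10]: {-10, -9, -8, -7, -6, -5, -4, -3, -2, -1, 0, 1, 2, 3, 4, 5, 6, 7, 8, 9, 10}.

Counting them gives 21 values.

Answer: 21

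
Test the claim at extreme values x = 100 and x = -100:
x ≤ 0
x = 100: 100 ≤ 0 — FAILS
x = -100: -100 ≤ 0 — holds

Answer: Partially: fails for x = 100, holds for x = -100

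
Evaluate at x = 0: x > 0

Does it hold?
x = 0: 0 > 0 — FAILS

The relation fails at x = 0, so x = 0 is a counterexample.

Answer: No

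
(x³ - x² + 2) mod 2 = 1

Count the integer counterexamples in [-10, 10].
Counterexamples in [-10, 10]: {-10, -9, -8, -7, -6, -5, -4, -3, -2, -1, 0, 1, 2, 3, 4, 5, 6, 7, 8, 9, 10}.

Counting them gives 21 values.

Answer: 21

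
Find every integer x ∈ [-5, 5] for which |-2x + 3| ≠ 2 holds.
Track d = LHS − RHS over the integers in [-5, 5]. Equality would need d = 0, but d changes sign only between consecutive integers, jumping over 0:
x = 0: LHS = |-2·0 + 3| = |3| = 3; 3 ≠ 2 — holds  (d = 1)
x = 1: LHS = |-2·1 + 3| = |1| = 1; 1 ≠ 2 — holds  (d = -1)
x = 2: LHS = |-2·2 + 3| = |-1| = 1; 1 ≠ 2 — holds  (d = -1)
x = 3: LHS = |-2·3 + 3| = |-3| = 3; 3 ≠ 2 — holds  (d = 1)
Away from these crossings d keeps a constant sign, and checking every integer in [-5, 5] confirms d ≠ 0 throughout. Hence the two sides are never equal, so the relation holds for every integer in [-5, 5].

Answer: All integers in [-5, 5]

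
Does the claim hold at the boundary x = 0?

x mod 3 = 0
x = 0: LHS = 0 mod 3 = 0; 0 = 0 — holds

The relation is satisfied at x = 0.

Answer: Yes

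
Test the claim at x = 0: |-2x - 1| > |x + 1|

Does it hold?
x = 0: LHS = |-2·0 - 1| = |-1| = 1, RHS = |0 + 1| = |1| = 1; 1 > 1 — FAILS

The relation fails at x = 0, so x = 0 is a counterexample.

Answer: No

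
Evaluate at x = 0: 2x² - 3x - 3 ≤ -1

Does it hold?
x = 0: LHS = 2·0² - 3·0 - 3 = -3; -3 ≤ -1 — holds

The relation is satisfied at x = 0.

Answer: Yes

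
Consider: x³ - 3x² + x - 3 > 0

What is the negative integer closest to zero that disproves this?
Testing negative integers from -1 downward:
x = -1: LHS = (-1)³ - 3·(-1)² + (-1) - 3 = -8; -8 > 0 — FAILS  ← closest negative counterexample to 0

Answer: x = -1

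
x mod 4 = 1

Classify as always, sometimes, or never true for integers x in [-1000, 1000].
Holds at x = 1: LHS = 1 mod 4 = 1; 1 = 1 — holds
Fails at x = 0: LHS = 0 mod 4 = 0; 0 = 1 — FAILS
It is satisfied by some integers in the range but not all.

Answer: Sometimes true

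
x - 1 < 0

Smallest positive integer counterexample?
Testing positive integers:
x = 1: LHS = 1 - 1 = 0; 0 < 0 — FAILS  ← smallest positive counterexample

Answer: x = 1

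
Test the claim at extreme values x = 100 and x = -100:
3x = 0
x = 100: LHS = 3·100 = 300; 300 = 0 — FAILS
x = -100: LHS = 3·(-100) = -300; -300 = 0 — FAILS

Answer: No, fails for both x = 100 and x = -100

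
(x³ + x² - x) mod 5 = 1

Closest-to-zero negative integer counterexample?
Testing negative integers from -1 downward:
x = -1: LHS = ((-1)³ + (-1)² - (-1)) mod 5 = 1 mod 5 = 1; 1 = 1 — holds
x = -2: LHS = ((-2)³ + (-2)² - (-2)) mod 5 = (-2) mod 5 = 3; 3 = 1 — FAILS  ← closest negative counterexample to 0

Answer: x = -2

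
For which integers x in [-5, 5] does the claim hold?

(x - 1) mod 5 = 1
Holds for: {-3, 2}
Fails for: {-5, -4, -2, -1, 0, 1, 3, 4, 5}

Answer: {-3, 2}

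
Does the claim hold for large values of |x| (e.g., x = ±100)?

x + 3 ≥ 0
x = 100: LHS = 100 + 3 = 103; 103 ≥ 0 — holds
x = -100: LHS = (-100) + 3 = -97; -97 ≥ 0 — FAILS

Answer: Partially: holds for x = 100, fails for x = -100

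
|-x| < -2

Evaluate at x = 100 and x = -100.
x = 100: LHS = |-100| = 100; 100 < -2 — FAILS
x = -100: LHS = |-(-100)| = |100| = 100; 100 < -2 — FAILS

Answer: No, fails for both x = 100 and x = -100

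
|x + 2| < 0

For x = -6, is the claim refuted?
Substitute x = -6 into the relation:
x = -6: LHS = |(-6) + 2| = |-4| = 4; 4 < 0 — FAILS

Since the claim fails at x = -6, this value is a counterexample.

Answer: Yes, x = -6 is a counterexample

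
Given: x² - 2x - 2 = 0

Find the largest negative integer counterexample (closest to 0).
Testing negative integers from -1 downward:
x = -1: LHS = (-1)² - 2·(-1) - 2 = 1; 1 = 0 — FAILS  ← closest negative counterexample to 0

Answer: x = -1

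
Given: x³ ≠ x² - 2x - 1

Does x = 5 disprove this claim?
Substitute x = 5 into the relation:
x = 5: LHS = 5³ = 125, RHS = 5² - 2·5 - 1 = 14; 125 ≠ 14 — holds

The relation holds at x = 5, so it is not a counterexample.

Answer: No, x = 5 is not a counterexample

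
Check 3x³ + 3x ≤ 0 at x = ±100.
x = 100: LHS = 3·100³ + 3·100 = 3000300; 3000300 ≤ 0 — FAILS
x = -100: LHS = 3·(-100)³ + 3·(-100) = -3000300; -3000300 ≤ 0 — holds

Answer: Partially: fails for x = 100, holds for x = -100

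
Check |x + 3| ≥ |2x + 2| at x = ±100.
x = 100: LHS = |100 + 3| = |103| = 103, RHS = |2·100 + 2| = |202| = 202; 103 ≥ 202 — FAILS
x = -100: LHS = |(-100) + 3| = |-97| = 97, RHS = |2·(-100) + 2| = |-198| = 198; 97 ≥ 198 — FAILS

Answer: No, fails for both x = 100 and x = -100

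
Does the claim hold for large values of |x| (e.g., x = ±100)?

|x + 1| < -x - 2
x = 100: LHS = |100 + 1| = |101| = 101, RHS = -100 - 2 = -102; 101 < -102 — FAILS
x = -100: LHS = |(-100) + 1| = |-99| = 99, RHS = -(-100) - 2 = 98; 99 < 98 — FAILS

Answer: No, fails for both x = 100 and x = -100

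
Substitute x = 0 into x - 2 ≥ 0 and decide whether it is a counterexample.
Substitute x = 0 into the relation:
x = 0: LHS = 0 - 2 = -2; -2 ≥ 0 — FAILS

Since the claim fails at x = 0, this value is a counterexample.

Answer: Yes, x = 0 is a counterexample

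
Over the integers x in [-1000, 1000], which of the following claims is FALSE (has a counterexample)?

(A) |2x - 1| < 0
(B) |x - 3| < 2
(A) x = 0: LHS = |2·0 - 1| = |-1| = 1; 1 < 0 — FAILS
(B) x = 0: LHS = |0 - 3| = |-3| = 3; 3 < 2 — FAILS

Answer: Both A and B are false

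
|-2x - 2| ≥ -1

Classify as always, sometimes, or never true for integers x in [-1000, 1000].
An absolute value is never negative, so the left side is ≥ 0 for every x, while the right side is -1. Tightest case in [-1000, 1000] is x = -1:
x = -1: LHS = |-2·(-1) - 2| = |0| = 0; 0 ≥ -1 — holds
Hence LHS − RHS is never negative, i.e. LHS ≥ RHS throughout, so the relation holds for every integer in [-1000, 1000].

No counterexample exists.

Answer: Always true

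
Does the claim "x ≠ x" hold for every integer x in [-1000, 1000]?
The claim fails at x = 0:
x = 0: 0 ≠ 0 — FAILS

Because a single integer refutes it, the statement is false.

Answer: False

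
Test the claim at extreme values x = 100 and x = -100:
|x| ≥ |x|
x = 100: LHS = |100| = 100, RHS = |100| = 100; 100 ≥ 100 — holds
x = -100: LHS = |-100| = 100, RHS = |-100| = 100; 100 ≥ 100 — holds

Answer: Yes, holds for both x = 100 and x = -100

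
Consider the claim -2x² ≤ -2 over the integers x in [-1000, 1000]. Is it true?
The claim fails at x = 0:
x = 0: LHS = -2·0² = 0; 0 ≤ -2 — FAILS

Because a single integer refutes it, the statement is false.

Answer: False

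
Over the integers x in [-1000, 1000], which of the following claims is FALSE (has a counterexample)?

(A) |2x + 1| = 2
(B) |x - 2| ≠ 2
(A) x = 0: LHS = |2·0 + 1| = |1| = 1; 1 = 2 — FAILS
(B) x = 0: LHS = |0 - 2| = |-2| = 2; 2 ≠ 2 — FAILS

Answer: Both A and B are false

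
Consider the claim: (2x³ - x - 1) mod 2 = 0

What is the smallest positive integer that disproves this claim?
Testing positive integers:
x = 1: LHS = (2·1³ - 1 - 1) mod 2 = 0 mod 2 = 0; 0 = 0 — holds
x = 2: LHS = (2·2³ - 2 - 1) mod 2 = 13 mod 2 = 1; 1 = 0 — FAILS  ← smallest positive counterexample

Answer: x = 2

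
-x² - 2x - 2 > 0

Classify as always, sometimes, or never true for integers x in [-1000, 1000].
Over all integers in [-1000, 1000], LHS − RHS is largest at x = -1, where it equals -1:
x = -1: LHS = -(-1)² - 2·(-1) - 2 = -1; -1 > 0 — FAILS
At the ends of the range:
x = -1000: LHS = -(-1000)² - 2·(-1000) - 2 = -998002; -998002 > 0 — FAILS
x = 1000: LHS = -1000² - 2·1000 - 2 = -1002002; -1002002 > 0 — FAILS
Hence LHS − RHS is never positive, i.e. LHS ≤ RHS throughout, so the claimed relation (>) fails for every integer in [-1000, 1000].

No integer in the range satisfies it.

Answer: Never true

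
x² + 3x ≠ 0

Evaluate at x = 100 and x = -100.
x = 100: LHS = 100² + 3·100 = 10300; 10300 ≠ 0 — holds
x = -100: LHS = (-100)² + 3·(-100) = 9700; 9700 ≠ 0 — holds

Answer: Yes, holds for both x = 100 and x = -100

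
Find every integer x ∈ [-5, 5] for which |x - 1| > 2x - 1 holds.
Holds for: {-5, -4, -3, -2, -1, 0}
Fails for: {1, 2, 3, 4, 5}

Answer: {-5, -4, -3, -2, -1, 0}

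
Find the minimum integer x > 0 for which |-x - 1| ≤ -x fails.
Testing positive integers:
x = 1: LHS = |-1 - 1| = |-2| = 2; 2 ≤ -1 — FAILS  ← smallest positive counterexample

Answer: x = 1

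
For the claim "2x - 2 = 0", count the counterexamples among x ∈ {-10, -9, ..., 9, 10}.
Counterexamples in [-10, 10]: {-10, -9, -8, -7, -6, -5, -4, -3, -2, -1, 0, 2, 3, 4, 5, 6, 7, 8, 9, 10}.

Counting them gives 20 values.

Answer: 20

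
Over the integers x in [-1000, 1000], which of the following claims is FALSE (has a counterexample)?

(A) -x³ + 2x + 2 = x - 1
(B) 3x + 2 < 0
(A) x = 0: LHS = -0³ + 2·0 + 2 = 2, RHS = 0 - 1 = -1; 2 = -1 — FAILS
(B) x = 0: LHS = 3·0 + 2 = 2; 2 < 0 — FAILS

Answer: Both A and B are false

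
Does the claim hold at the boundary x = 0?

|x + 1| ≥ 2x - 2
x = 0: LHS = |0 + 1| = |1| = 1, RHS = 2·0 - 2 = -2; 1 ≥ -2 — holds

The relation is satisfied at x = 0.

Answer: Yes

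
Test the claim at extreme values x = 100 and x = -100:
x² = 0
x = 100: LHS = 100² = 10000; 10000 = 0 — FAILS
x = -100: LHS = (-100)² = 10000; 10000 = 0 — FAILS

Answer: No, fails for both x = 100 and x = -100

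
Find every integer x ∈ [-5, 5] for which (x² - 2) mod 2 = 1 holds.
Holds for: {-5, -3, -1, 1, 3, 5}
Fails for: {-4, -2, 0, 2, 4}

Answer: {-5, -3, -1, 1, 3, 5}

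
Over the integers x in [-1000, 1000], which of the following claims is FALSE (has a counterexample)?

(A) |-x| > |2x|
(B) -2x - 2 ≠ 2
(A) x = 0: LHS = |-0| = |0| = 0, RHS = |2·0| = |0| = 0; 0 > 0 — FAILS
(B) x = -2: LHS = -2·(-2) - 2 = 2; 2 ≠ 2 — FAILS

Answer: Both A and B are false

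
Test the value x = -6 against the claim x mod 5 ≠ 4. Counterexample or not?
Substitute x = -6 into the relation:
x = -6: LHS = (-6) mod 5 = 4; 4 ≠ 4 — FAILS

Since the claim fails at x = -6, this value is a counterexample.

Answer: Yes, x = -6 is a counterexample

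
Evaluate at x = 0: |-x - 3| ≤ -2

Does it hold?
x = 0: LHS = |-0 - 3| = |-3| = 3; 3 ≤ -2 — FAILS

The relation fails at x = 0, so x = 0 is a counterexample.

Answer: No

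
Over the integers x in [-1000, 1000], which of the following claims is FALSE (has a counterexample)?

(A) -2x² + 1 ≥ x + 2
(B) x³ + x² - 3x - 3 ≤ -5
(A) x = 0: LHS = -2·0² + 1 = 1, RHS = 0 + 2 = 2; 1 ≥ 2 — FAILS
(B) x = 0: LHS = 0³ + 0² - 3·0 - 3 = -3; -3 ≤ -5 — FAILS

Answer: Both A and B are false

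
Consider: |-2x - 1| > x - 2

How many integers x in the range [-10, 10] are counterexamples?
Over all integers in [-10, 10], LHS − RHS is smallest at x = 0, where it equals 3:
x = 0: LHS = |-2·0 - 1| = |-1| = 1, RHS = 0 - 2 = -2; 1 > -2 — holds
At the ends of the range:
x = -10: LHS = |-2·(-10) - 1| = |19| = 19, RHS = (-10) - 2 = -12; 19 > -12 — holds
x = 10: LHS = |-2·10 - 1| = |-21| = 21, RHS = 10 - 2 = 8; 21 > 8 — holds
Hence LHS − RHS is never zero or negative, i.e. LHS > RHS throughout, so the relation holds for every integer in [-10, 10].

No counterexample appears in that range.

Answer: 0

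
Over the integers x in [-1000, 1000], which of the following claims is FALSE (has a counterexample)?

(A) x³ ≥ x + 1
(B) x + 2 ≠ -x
(A) x = 0: LHS = 0³ = 0, RHS = 0 + 1 = 1; 0 ≥ 1 — FAILS
(B) x = -1: LHS = (-1) + 2 = 1, RHS = -(-1) = 1; 1 ≠ 1 — FAILS

Answer: Both A and B are false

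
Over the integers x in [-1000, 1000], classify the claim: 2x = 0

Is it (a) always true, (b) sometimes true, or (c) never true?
Holds at x = 0: LHS = 2·0 = 0; 0 = 0 — holds
Fails at x = 1: LHS = 2·1 = 2; 2 = 0 — FAILS
It is satisfied by some integers in the range but not all.

Answer: Sometimes true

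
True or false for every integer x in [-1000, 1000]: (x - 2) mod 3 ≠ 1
The claim fails at x = 0:
x = 0: LHS = (0 - 2) mod 3 = (-2) mod 3 = 1; 1 ≠ 1 — FAILS

Because a single integer refutes it, the statement is false.

Answer: False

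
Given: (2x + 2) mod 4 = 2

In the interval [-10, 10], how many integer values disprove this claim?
Counterexamples in [-10, 10]: {-9, -7, -5, -3, -1, 1, 3, 5, 7, 9}.

Counting them gives 10 values.

Answer: 10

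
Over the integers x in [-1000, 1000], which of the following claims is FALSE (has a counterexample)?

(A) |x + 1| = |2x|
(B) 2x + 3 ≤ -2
(A) x = 0: LHS = |0 + 1| = |1| = 1, RHS = |2·0| = |0| = 0; 1 = 0 — FAILS
(B) x = 0: LHS = 2·0 + 3 = 3; 3 ≤ -2 — FAILS

Answer: Both A and B are false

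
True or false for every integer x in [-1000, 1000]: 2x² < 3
The claim fails at x = 2:
x = 2: LHS = 2·2² = 8; 8 < 3 — FAILS

Because a single integer refutes it, the statement is false.

Answer: False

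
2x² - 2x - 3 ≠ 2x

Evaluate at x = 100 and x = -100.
x = 100: LHS = 2·100² - 2·100 - 3 = 19797, RHS = 2·100 = 200; 19797 ≠ 200 — holds
x = -100: LHS = 2·(-100)² - 2·(-100) - 3 = 20197, RHS = 2·(-100) = -200; 20197 ≠ -200 — holds

Answer: Yes, holds for both x = 100 and x = -100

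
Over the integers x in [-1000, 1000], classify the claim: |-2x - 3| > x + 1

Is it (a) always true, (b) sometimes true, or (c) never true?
Over all integers in [-1000, 1000], LHS − RHS is smallest at x = -1, where it equals 1:
x = -1: LHS = |-2·(-1) - 3| = |-1| = 1, RHS = (-1) + 1 = 0; 1 > 0 — holds
At the ends of the range:
x = -1000: LHS = |-2·(-1000) - 3| = |1997| = 1997, RHS = (-1000) + 1 = -999; 1997 > -999 — holds
x = 1000: LHS = |-2·1000 - 3| = |-2003| = 2003, RHS = 1000 + 1 = 1001; 2003 > 1001 — holds
Hence LHS − RHS is never zero or negative, i.e. LHS > RHS throughout, so the relation holds for every integer in [-1000, 1000].

No counterexample exists.

Answer: Always true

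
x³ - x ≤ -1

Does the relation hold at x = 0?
x = 0: LHS = 0³ - 0 = 0; 0 ≤ -1 — FAILS

The relation fails at x = 0, so x = 0 is a counterexample.

Answer: No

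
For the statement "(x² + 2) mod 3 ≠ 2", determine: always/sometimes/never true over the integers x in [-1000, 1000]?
Holds at x = 1: LHS = (1² + 2) mod 3 = 3 mod 3 = 0; 0 ≠ 2 — holds
Fails at x = 0: LHS = (0² + 2) mod 3 = 2 mod 3 = 2; 2 ≠ 2 — FAILS
It is satisfied by some integers in the range but not all.

Answer: Sometimes true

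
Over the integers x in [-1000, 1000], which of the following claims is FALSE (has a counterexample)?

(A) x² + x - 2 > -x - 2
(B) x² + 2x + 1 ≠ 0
(A) x = 0: LHS = 0² + 0 - 2 = -2, RHS = -0 - 2 = -2; -2 > -2 — FAILS
(B) x = -1: LHS = (-1)² + 2·(-1) + 1 = 0; 0 ≠ 0 — FAILS

Answer: Both A and B are false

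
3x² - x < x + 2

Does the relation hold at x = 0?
x = 0: LHS = 3·0² - 0 = 0, RHS = 0 + 2 = 2; 0 < 2 — holds

The relation is satisfied at x = 0.

Answer: Yes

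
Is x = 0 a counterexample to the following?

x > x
Substitute x = 0 into the relation:
x = 0: 0 > 0 — FAILS

Since the claim fails at x = 0, this value is a counterexample.

Answer: Yes, x = 0 is a counterexample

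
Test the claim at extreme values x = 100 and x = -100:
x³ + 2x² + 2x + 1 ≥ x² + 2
x = 100: LHS = 100³ + 2·100² + 2·100 + 1 = 1020201, RHS = 100² + 2 = 10002; 1020201 ≥ 10002 — holds
x = -100: LHS = (-100)³ + 2·(-100)² + 2·(-100) + 1 = -980199, RHS = (-100)² + 2 = 10002; -980199 ≥ 10002 — FAILS

Answer: Partially: holds for x = 100, fails for x = -100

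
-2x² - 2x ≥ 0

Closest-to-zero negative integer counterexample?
Testing negative integers from -1 downward:
x = -1: LHS = -2·(-1)² - 2·(-1) = 0; 0 ≥ 0 — holds
x = -2: LHS = -2·(-2)² - 2·(-2) = -4; -4 ≥ 0 — FAILS  ← closest negative counterexample to 0

Answer: x = -2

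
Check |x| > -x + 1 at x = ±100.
x = 100: LHS = |100| = 100, RHS = -100 + 1 = -99; 100 > -99 — holds
x = -100: LHS = |-100| = 100, RHS = -(-100) + 1 = 101; 100 > 101 — FAILS

Answer: Partially: holds for x = 100, fails for x = -100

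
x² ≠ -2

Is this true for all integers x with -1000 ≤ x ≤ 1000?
Over all integers in [-1000, 1000], LHS − RHS is always positive; it is smallest at x = 0, where it equals 2:
x = 0: LHS = 0² = 0; 0 ≠ -2 — holds
At the ends of the range:
x = -1000: LHS = (-1000)² = 1000000; 1000000 ≠ -2 — holds
x = 1000: LHS = 1000² = 1000000; 1000000 ≠ -2 — holds
Hence LHS − RHS is never 0, i.e. the two sides are never equal, so the relation holds for every integer in [-1000, 1000].

No counterexample exists.

Answer: True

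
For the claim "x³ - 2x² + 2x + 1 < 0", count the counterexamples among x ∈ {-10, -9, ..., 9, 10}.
Counterexamples in [-10, 10]: {0, 1, 2, 3, 4, 5, 6, 7, 8, 9, 10}.

Counting them gives 11 values.

Answer: 11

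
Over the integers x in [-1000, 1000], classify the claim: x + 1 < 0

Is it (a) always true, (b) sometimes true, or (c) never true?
Holds at x = -2: LHS = (-2) + 1 = -1; -1 < 0 — holds
Fails at x = 0: LHS = 0 + 1 = 1; 1 < 0 — FAILS
It is satisfied by some integers in the range but not all.

Answer: Sometimes true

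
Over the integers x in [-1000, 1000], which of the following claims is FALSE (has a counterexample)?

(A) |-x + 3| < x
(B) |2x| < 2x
(A) x = 0: LHS = |-0 + 3| = |3| = 3; 3 < 0 — FAILS
(B) x = 0: LHS = |2·0| = |0| = 0, RHS = 2·0 = 0; 0 < 0 — FAILS

Answer: Both A and B are false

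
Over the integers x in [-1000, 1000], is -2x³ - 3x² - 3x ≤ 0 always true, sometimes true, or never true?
Holds at x = 0: LHS = -2·0³ - 3·0² - 3·0 = 0; 0 ≤ 0 — holds
Fails at x = -1: LHS = -2·(-1)³ - 3·(-1)² - 3·(-1) = 2; 2 ≤ 0 — FAILS
It is satisfied by some integers in the range but not all.

Answer: Sometimes true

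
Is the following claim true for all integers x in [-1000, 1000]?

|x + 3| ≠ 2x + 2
The claim fails at x = 1:
x = 1: LHS = |1 + 3| = |4| = 4, RHS = 2·1 + 2 = 4; 4 ≠ 4 — FAILS

Because a single integer refutes it, the statement is false.

Answer: False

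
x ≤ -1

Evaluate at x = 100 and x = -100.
x = 100: 100 ≤ -1 — FAILS
x = -100: -100 ≤ -1 — holds

Answer: Partially: fails for x = 100, holds for x = -100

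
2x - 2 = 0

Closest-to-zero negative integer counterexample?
Testing negative integers from -1 downward:
x = -1: LHS = 2·(-1) - 2 = -4; -4 = 0 — FAILS  ← closest negative counterexample to 0

Answer: x = -1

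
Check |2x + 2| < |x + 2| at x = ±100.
x = 100: LHS = |2·100 + 2| = |202| = 202, RHS = |100 + 2| = |102| = 102; 202 < 102 — FAILS
x = -100: LHS = |2·(-100) + 2| = |-198| = 198, RHS = |(-100) + 2| = |-98| = 98; 198 < 98 — FAILS

Answer: No, fails for both x = 100 and x = -100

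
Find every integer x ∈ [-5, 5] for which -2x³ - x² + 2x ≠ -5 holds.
Track d = LHS − RHS over the integers in [-5, 5]. Equality would need d = 0, but d changes sign only between consecutive integers, jumping over 0:
x = 1: LHS = -2·1³ - 1² + 2·1 = -1; -1 ≠ -5 — holds  (d = 4)
x = 2: LHS = -2·2³ - 2² + 2·2 = -16; -16 ≠ -5 — holds  (d = -11)
Away from these crossings d keeps a constant sign, and checking every integer in [-5, 5] confirms d ≠ 0 throughout. Hence the two sides are never equal, so the relation holds for every integer in [-5, 5].

Answer: All integers in [-5, 5]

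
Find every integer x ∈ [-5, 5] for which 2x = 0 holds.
Holds for: {0}
Fails for: {-5, -4, -3, -2, -1, 1, 2, 3, 4, 5}

Answer: {0}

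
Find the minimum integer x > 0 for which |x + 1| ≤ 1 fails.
Testing positive integers:
x = 1: LHS = |1 + 1| = |2| = 2; 2 ≤ 1 — FAILS  ← smallest positive counterexample

Answer: x = 1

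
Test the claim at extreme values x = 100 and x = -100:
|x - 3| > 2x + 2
x = 100: LHS = |100 - 3| = |97| = 97, RHS = 2·100 + 2 = 202; 97 > 202 — FAILS
x = -100: LHS = |(-100) - 3| = |-103| = 103, RHS = 2·(-100) + 2 = -198; 103 > -198 — holds

Answer: Partially: fails for x = 100, holds for x = -100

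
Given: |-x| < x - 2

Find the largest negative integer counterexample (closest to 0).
Testing negative integers from -1 downward:
x = -1: LHS = |-(-1)| = |1| = 1, RHS = (-1) - 2 = -3; 1 < -3 — FAILS  ← closest negative counterexample to 0

Answer: x = -1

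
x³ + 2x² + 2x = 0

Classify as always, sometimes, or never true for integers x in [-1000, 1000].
Holds at x = 0: LHS = 0³ + 2·0² + 2·0 = 0; 0 = 0 — holds
Fails at x = 1: LHS = 1³ + 2·1² + 2·1 = 5; 5 = 0 — FAILS
It is satisfied by some integers in the range but not all.

Answer: Sometimes true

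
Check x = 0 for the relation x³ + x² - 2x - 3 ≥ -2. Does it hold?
x = 0: LHS = 0³ + 0² - 2·0 - 3 = -3; -3 ≥ -2 — FAILS

The relation fails at x = 0, so x = 0 is a counterexample.

Answer: No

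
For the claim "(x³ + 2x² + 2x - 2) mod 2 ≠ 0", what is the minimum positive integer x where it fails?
Testing positive integers:
x = 1: LHS = (1³ + 2·1² + 2·1 - 2) mod 2 = 3 mod 2 = 1; 1 ≠ 0 — holds
x = 2: LHS = (2³ + 2·2² + 2·2 - 2) mod 2 = 18 mod 2 = 0; 0 ≠ 0 — FAILS  ← smallest positive counterexample

Answer: x = 2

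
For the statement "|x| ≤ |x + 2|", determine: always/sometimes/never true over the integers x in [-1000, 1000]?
Holds at x = 0: LHS = |0| = 0, RHS = |0 + 2| = |2| = 2; 0 ≤ 2 — holds
Fails at x = -2: LHS = |-2| = 2, RHS = |(-2) + 2| = |0| = 0; 2 ≤ 0 — FAILS
It is satisfied by some integers in the range but not all.

Answer: Sometimes true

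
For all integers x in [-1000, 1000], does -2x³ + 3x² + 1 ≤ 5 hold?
The claim fails at x = -1:
x = -1: LHS = -2·(-1)³ + 3·(-1)² + 1 = 6; 6 ≤ 5 — FAILS

Because a single integer refutes it, the statement is false.

Answer: False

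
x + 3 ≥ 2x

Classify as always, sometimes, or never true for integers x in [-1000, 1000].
Holds at x = 0: LHS = 0 + 3 = 3, RHS = 2·0 = 0; 3 ≥ 0 — holds
Fails at x = 4: LHS = 4 + 3 = 7, RHS = 2·4 = 8; 7 ≥ 8 — FAILS
It is satisfied by some integers in the range but not all.

Answer: Sometimes true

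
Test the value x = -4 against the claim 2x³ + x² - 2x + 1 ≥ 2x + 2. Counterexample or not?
Substitute x = -4 into the relation:
x = -4: LHS = 2·(-4)³ + (-4)² - 2·(-4) + 1 = -103, RHS = 2·(-4) + 2 = -6; -103 ≥ -6 — FAILS

Since the claim fails at x = -4, this value is a counterexample.

Answer: Yes, x = -4 is a counterexample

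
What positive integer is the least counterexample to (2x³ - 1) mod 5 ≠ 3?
Testing positive integers:
x = 1: LHS = (2·1³ - 1) mod 5 = 1 mod 5 = 1; 1 ≠ 3 — holds
x = 2: LHS = (2·2³ - 1) mod 5 = 15 mod 5 = 0; 0 ≠ 3 — holds
x = 3: LHS = (2·3³ - 1) mod 5 = 53 mod 5 = 3; 3 ≠ 3 — FAILS  ← smallest positive counterexample

Answer: x = 3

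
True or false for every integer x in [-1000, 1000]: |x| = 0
The claim fails at x = 1:
x = 1: LHS = |1| = 1; 1 = 0 — FAILS

Because a single integer refutes it, the statement is false.

Answer: False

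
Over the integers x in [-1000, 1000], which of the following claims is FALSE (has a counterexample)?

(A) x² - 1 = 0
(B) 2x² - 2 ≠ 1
(A) x = 0: LHS = 0² - 1 = -1; -1 = 0 — FAILS

(B) Track d = LHS − RHS over the integers in [-1000, 1000]. Equality would need d = 0, but d changes sign only between consecutive integers, jumping over 0:
x = -2: LHS = 2·(-2)² - 2 = 6; 6 ≠ 1 — holds  (d = 5)
x = -1: LHS = 2·(-1)² - 2 = 0; 0 ≠ 1 — holds  (d = -1)
x = 1: LHS = 2·1² - 2 = 0; 0 ≠ 1 — holds  (d = -1)
x = 2: LHS = 2·2² - 2 = 6; 6 ≠ 1 — holds  (d = 5)
Away from these crossings d keeps a constant sign, and checking every integer in [-1000, 1000] confirms d ≠ 0 throughout. Hence the two sides are never equal, so the relation holds for every integer in [-1000, 1000].

Only (A) has a counterexample.

Answer: A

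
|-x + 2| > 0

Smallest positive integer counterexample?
Testing positive integers:
x = 1: LHS = |-1 + 2| = |1| = 1; 1 > 0 — holds
x = 2: LHS = |-2 + 2| = |0| = 0; 0 > 0 — FAILS  ← smallest positive counterexample

Answer: x = 2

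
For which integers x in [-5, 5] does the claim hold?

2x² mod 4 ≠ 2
Holds for: {-4, -2, 0, 2, 4}
Fails for: {-5, -3, -1, 1, 3, 5}

Answer: {-4, -2, 0, 2, 4}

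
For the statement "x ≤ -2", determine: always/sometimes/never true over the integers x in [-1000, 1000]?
Holds at x = -2: -2 ≤ -2 — holds
Fails at x = 0: 0 ≤ -2 — FAILS
It is satisfied by some integers in the range but not all.

Answer: Sometimes true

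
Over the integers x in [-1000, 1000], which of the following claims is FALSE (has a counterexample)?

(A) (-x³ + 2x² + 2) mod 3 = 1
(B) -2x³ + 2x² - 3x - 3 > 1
(A) x = 0: LHS = (-0³ + 2·0² + 2) mod 3 = 2 mod 3 = 2; 2 = 1 — FAILS
(B) x = 0: LHS = -2·0³ + 2·0² - 3·0 - 3 = -3; -3 > 1 — FAILS

Answer: Both A and B are false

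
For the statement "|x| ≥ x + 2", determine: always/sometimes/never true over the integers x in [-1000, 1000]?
Holds at x = -1: LHS = |-1| = 1, RHS = (-1) + 2 = 1; 1 ≥ 1 — holds
Fails at x = 0: LHS = |0| = 0, RHS = 0 + 2 = 2; 0 ≥ 2 — FAILS
It is satisfied by some integers in the range but not all.

Answer: Sometimes true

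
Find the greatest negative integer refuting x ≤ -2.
Testing negative integers from -1 downward:
x = -1: -1 ≤ -2 — FAILS  ← closest negative counterexample to 0

Answer: x = -1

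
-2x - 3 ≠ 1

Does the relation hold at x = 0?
x = 0: LHS = -2·0 - 3 = -3; -3 ≠ 1 — holds

The relation is satisfied at x = 0.

Answer: Yes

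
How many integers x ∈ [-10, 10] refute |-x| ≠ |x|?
Counterexamples in [-10, 10]: {-10, -9, -8, -7, -6, -5, -4, -3, -2, -1, 0, 1, 2, 3, 4, 5, 6, 7, 8, 9, 10}.

Counting them gives 21 values.

Answer: 21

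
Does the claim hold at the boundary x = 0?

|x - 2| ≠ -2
x = 0: LHS = |0 - 2| = |-2| = 2; 2 ≠ -2 — holds

The relation is satisfied at x = 0.

Answer: Yes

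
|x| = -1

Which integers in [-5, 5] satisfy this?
An absolute value is never negative, so the left side is ≥ 0 for every x, while the right side is -1. Tightest case in [-5, 5] is x = 0:
x = 0: LHS = |0| = 0; 0 = -1 — FAILS
Hence LHS − RHS is never 0, i.e. the two sides are never equal, so the claimed relation (=) fails for every integer in [-5, 5].

Answer: None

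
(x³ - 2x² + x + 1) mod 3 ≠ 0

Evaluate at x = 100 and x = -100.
x = 100: LHS = (100³ - 2·100² + 100 + 1) mod 3 = 980101 mod 3 = 1; 1 ≠ 0 — holds
x = -100: LHS = ((-100)³ - 2·(-100)² + (-100) + 1) mod 3 = (-1020099) mod 3 = 0; 0 ≠ 0 — FAILS

Answer: Partially: holds for x = 100, fails for x = -100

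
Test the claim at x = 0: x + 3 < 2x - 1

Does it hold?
x = 0: LHS = 0 + 3 = 3, RHS = 2·0 - 1 = -1; 3 < -1 — FAILS

The relation fails at x = 0, so x = 0 is a counterexample.

Answer: No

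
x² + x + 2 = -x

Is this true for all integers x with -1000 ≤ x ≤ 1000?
The claim fails at x = 0:
x = 0: LHS = 0² + 0 + 2 = 2, RHS = -0 = 0; 2 = 0 — FAILS

Because a single integer refutes it, the statement is false.

Answer: False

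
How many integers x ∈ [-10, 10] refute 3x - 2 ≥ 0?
Counterexamples in [-10, 10]: {-10, -9, -8, -7, -6, -5, -4, -3, -2, -1, 0}.

Counting them gives 11 values.

Answer: 11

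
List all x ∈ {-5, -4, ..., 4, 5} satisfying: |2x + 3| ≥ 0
An absolute value is never negative, so the left side is ≥ 0 for every x, while the right side is 0. Tightest case in [-5, 5] is x = -1:
x = -1: LHS = |2·(-1) + 3| = |1| = 1; 1 ≥ 0 — holds
Hence LHS − RHS is never negative, i.e. LHS ≥ RHS throughout, so the relation holds for every integer in [-5, 5].

Answer: All integers in [-5, 5]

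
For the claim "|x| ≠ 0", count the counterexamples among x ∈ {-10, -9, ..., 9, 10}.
Counterexamples in [-10, 10]: {0}.

Counting them gives 1 values.

Answer: 1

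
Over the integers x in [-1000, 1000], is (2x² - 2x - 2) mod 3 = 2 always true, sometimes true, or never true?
Holds at x = -1: LHS = (2·(-1)² - 2·(-1) - 2) mod 3 = 2 mod 3 = 2; 2 = 2 — holds
Fails at x = 0: LHS = (2·0² - 2·0 - 2) mod 3 = (-2) mod 3 = 1; 1 = 2 — FAILS
It is satisfied by some integers in the range but not all.

Answer: Sometimes true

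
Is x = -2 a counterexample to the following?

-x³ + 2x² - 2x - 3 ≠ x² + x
Substitute x = -2 into the relation:
x = -2: LHS = -(-2)³ + 2·(-2)² - 2·(-2) - 3 = 17, RHS = (-2)² + (-2) = 2; 17 ≠ 2 — holds

The relation holds at x = -2, so it is not a counterexample.

Answer: No, x = -2 is not a counterexample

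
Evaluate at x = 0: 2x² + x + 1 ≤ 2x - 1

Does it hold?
x = 0: LHS = 2·0² + 0 + 1 = 1, RHS = 2·0 - 1 = -1; 1 ≤ -1 — FAILS

The relation fails at x = 0, so x = 0 is a counterexample.

Answer: No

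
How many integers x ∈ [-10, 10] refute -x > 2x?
Counterexamples in [-10, 10]: {0, 1, 2, 3, 4, 5, 6, 7, 8, 9, 10}.

Counting them gives 11 values.

Answer: 11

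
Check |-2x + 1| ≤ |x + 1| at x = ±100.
x = 100: LHS = |-2·100 + 1| = |-199| = 199, RHS = |100 + 1| = |101| = 101; 199 ≤ 101 — FAILS
x = -100: LHS = |-2·(-100) + 1| = |201| = 201, RHS = |(-100) + 1| = |-99| = 99; 201 ≤ 99 — FAILS

Answer: No, fails for both x = 100 and x = -100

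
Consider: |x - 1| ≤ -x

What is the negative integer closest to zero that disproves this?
Testing negative integers from -1 downward:
x = -1: LHS = |(-1) - 1| = |-2| = 2, RHS = -(-1) = 1; 2 ≤ 1 — FAILS  ← closest negative counterexample to 0

Answer: x = -1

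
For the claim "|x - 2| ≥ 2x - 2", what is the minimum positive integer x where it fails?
Testing positive integers:
x = 1: LHS = |1 - 2| = |-1| = 1, RHS = 2·1 - 2 = 0; 1 ≥ 0 — holds
x = 2: LHS = |2 - 2| = |0| = 0, RHS = 2·2 - 2 = 2; 0 ≥ 2 — FAILS  ← smallest positive counterexample

Answer: x = 2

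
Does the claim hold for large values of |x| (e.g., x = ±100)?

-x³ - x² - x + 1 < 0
x = 100: LHS = -100³ - 100² - 100 + 1 = -1010099; -1010099 < 0 — holds
x = -100: LHS = -(-100)³ - (-100)² - (-100) + 1 = 990101; 990101 < 0 — FAILS

Answer: Partially: holds for x = 100, fails for x = -100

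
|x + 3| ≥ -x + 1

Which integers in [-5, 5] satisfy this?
Holds for: {-1, 0, 1, 2, 3, 4, 5}
Fails for: {-5, -4, -3, -2}

Answer: {-1, 0, 1, 2, 3, 4, 5}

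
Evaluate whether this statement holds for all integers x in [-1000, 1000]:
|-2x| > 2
The claim fails at x = 0:
x = 0: LHS = |-2·0| = |0| = 0; 0 > 2 — FAILS

Because a single integer refutes it, the statement is false.

Answer: False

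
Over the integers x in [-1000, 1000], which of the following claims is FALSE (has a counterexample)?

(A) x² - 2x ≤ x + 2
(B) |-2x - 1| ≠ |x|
(A) x = -1: LHS = (-1)² - 2·(-1) = 3, RHS = (-1) + 2 = 1; 3 ≤ 1 — FAILS
(B) x = -1: LHS = |-2·(-1) - 1| = |1| = 1, RHS = |-1| = 1; 1 ≠ 1 — FAILS

Answer: Both A and B are false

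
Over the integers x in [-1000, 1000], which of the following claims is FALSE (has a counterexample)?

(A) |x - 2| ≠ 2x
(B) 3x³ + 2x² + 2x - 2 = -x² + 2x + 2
(A) Track d = LHS − RHS over the integers in [-1000, 1000]. Equality would need d = 0, but d changes sign only between consecutive integers, jumping over 0:
x = 0: LHS = |0 - 2| = |-2| = 2, RHS = 2·0 = 0; 2 ≠ 0 — holds  (d = 2)
x = 1: LHS = |1 - 2| = |-1| = 1, RHS = 2·1 = 2; 1 ≠ 2 — holds  (d = -1)
Away from these crossings d keeps a constant sign, and checking every integer in [-1000, 1000] confirms d ≠ 0 throughout. Hence the two sides are never equal, so the relation holds for every integer in [-1000, 1000].

(B) x = 0: LHS = 3·0³ + 2·0² + 2·0 - 2 = -2, RHS = -0² + 2·0 + 2 = 2; -2 = 2 — FAILS

Only (B) has a counterexample.

Answer: B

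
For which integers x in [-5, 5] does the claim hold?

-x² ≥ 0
Holds for: {0}
Fails for: {-5, -4, -3, -2, -1, 1, 2, 3, 4, 5}

Answer: {0}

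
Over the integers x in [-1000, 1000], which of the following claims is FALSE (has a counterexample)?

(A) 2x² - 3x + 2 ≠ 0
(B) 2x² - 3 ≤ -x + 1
(A) Over all integers in [-1000, 1000], LHS − RHS is always positive; it is smallest at x = 1, where it equals 1:
x = 1: LHS = 2·1² - 3·1 + 2 = 1; 1 ≠ 0 — holds
At the ends of the range:
x = -1000: LHS = 2·(-1000)² - 3·(-1000) + 2 = 2003002; 2003002 ≠ 0 — holds
x = 1000: LHS = 2·1000² - 3·1000 + 2 = 1997002; 1997002 ≠ 0 — holds
Hence LHS − RHS is never 0, i.e. the two sides are never equal, so the relation holds for every integer in [-1000, 1000].

(B) x = 2: LHS = 2·2² - 3 = 5, RHS = -2 + 1 = -1; 5 ≤ -1 — FAILS

Only (B) has a counterexample.

Answer: B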